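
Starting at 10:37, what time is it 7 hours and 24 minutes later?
Starting time: 10:37
Adding 24 minutes to 37 minutes: 37 + 24 = 61 minutes = 1 hour and 1 minute
Adding 7 hours: 10 + 7 + 1 (carry) = 18 - 12 = 6
Final time: 6:01

Final answer: 6:01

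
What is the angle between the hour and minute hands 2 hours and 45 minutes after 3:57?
First find the time 2 hours and 45 minutes after 3:57.
Total minutes: 3 x 60 + 57 + 2 x 60 + 45 = 402.
402 mod 720 = 402 minutes = 6:42.
Now compute the angle at 6:42:
Hour hand: 6 x 30 + 42 x 0.5 = 201 degrees
Minute hand: 42 x 6 = 252 degrees
Difference: |201 - 252| = 51 degrees
The angle is 51 degrees

Final answer: 51 degrees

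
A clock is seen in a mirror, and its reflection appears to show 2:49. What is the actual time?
Reflection across the vertical (12-6) axis maps a hand at angle A degrees to (360 - A) degrees, which sends a reading of T minutes past 12:00 to (720 - T) minutes past 12:00.
Mirror reads 2:49 = 169 minutes past 12:00.
Actual time: (720 - 169) mod 720 = 551 minutes = 9:11.

Final answer: 9:11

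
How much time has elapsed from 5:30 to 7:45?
From 5:30 to 7:45:
(7 x 60 + 45) - (5 x 60 + 30) = 465 - 330 = 135 minutes
= 2 hours and 15 minutes

Final answer: 2 hours and 15 minutes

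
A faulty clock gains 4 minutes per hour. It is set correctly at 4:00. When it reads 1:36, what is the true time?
For every 60 true minutes, the faulty clock advances 64 minutes, so 1 faulty-clock minute corresponds to 60/64 true minutes.
From 4:00 to 1:36 on the faulty dial is 576 minutes.
True elapsed: 576 x 60/64 = 540 minutes = 9 hours.
True time: 4:00 + 9 hours = 1:00.

Final answer: 1:00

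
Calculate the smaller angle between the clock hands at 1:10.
Hour hand position: 1 x 30 + 10 x 0.5 = 35 degrees
Minute hand position: 10 x 6 = 60 degrees
Difference: |35 - 60| = 25 degrees
The angle between the hands is 25 degrees

Final answer: 25 degrees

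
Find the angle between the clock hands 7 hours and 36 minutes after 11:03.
First find the time 7 hours and 36 minutes after 11:03.
Total minutes: 11 x 60 + 3 + 7 x 60 + 36 = 1119.
1119 mod 720 = 399 minutes = 6:39.
Now compute the angle at 6:39:
Hour hand: 6 x 30 + 39 x 0.5 = 199.5 degrees
Minute hand: 39 x 6 = 234 degrees
Difference: |199.5 - 234| = 34.5 degrees
The angle is 34.5 degrees

Final answer: 34.5 degrees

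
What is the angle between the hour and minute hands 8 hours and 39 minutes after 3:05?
First find the time 8 hours and 39 minutes after 3:05.
Total minutes: 3 x 60 + 5 + 8 x 60 + 39 = 704.
704 mod 720 = 704 minutes = 11:44.
Now compute the angle at 11:44:
Hour hand: 11 x 30 + 44 x 0.5 = 352 degrees
Minute hand: 44 x 6 = 264 degrees
Difference: |352 - 264| = 88 degrees
The angle is 88 degrees

Final answer: 88 degrees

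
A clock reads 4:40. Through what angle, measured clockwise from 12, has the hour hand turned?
The hour hand moves 30 degrees per hour and 0.5 degrees per minute.
At 4:40: (4) x 30 + 40 x 0.5 = 120 + 20 = 140 degrees

Final answer: 140 degrees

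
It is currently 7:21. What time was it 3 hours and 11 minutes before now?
Starting time: 7:21 = 441 total minutes past 12:00
Subtracting: 3 hours and 11 minutes = 191 minutes
441 - 191 = 250 minutes
= 4 hours and 10 minutes past 12:00 = 4:10

Final answer: 4:10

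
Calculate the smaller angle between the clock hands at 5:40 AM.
Hour hand position: 5 x 30 + 40 x 0.5 = 170 degrees
Minute hand position: 40 x 6 = 240 degrees
Difference: |170 - 240| = 70 degrees
The angle between the hands is 70 degrees

Final answer: 70 degrees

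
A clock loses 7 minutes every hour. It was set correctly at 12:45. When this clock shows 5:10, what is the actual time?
For every 60 true minutes, the faulty clock advances 53 minutes, so 1 faulty-clock minute corresponds to 60/53 true minutes.
From 12:45 to 5:10 on the faulty dial is 265 minutes.
True elapsed: 265 x 60/53 = 300 minutes = 5 hours.
True time: 12:45 + 5 hours = 5:45.

Final answer: 5:45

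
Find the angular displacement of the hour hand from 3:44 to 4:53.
The hour hand moves 0.5 degrees per minute.
Time elapsed: 4:53 - 3:44 = 69 minutes
Angular displacement: 69 x 0.5 = 34.5 degrees

Final answer: 34.5 degrees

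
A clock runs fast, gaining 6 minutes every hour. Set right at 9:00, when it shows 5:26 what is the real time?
For every 60 true minutes, the faulty clock advances 66 minutes, so 1 faulty-clock minute corresponds to 60/66 true minutes.
From 9:00 to 5:26 on the faulty dial is 506 minutes.
True elapsed: 506 x 60/66 = 460 minutes = 7 hours and 40 minutes.
True time: 9:00 + 7 hours and 40 minutes = 4:40.

Final answer: 4:40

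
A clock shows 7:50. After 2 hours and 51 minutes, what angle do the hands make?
First find the time 2 hours and 51 minutes after 7:50.
Total minutes: 7 x 60 + 50 + 2 x 60 + 51 = 641.
641 mod 720 = 641 minutes = 10:41.
Now compute the angle at 10:41:
Hour hand: 10 x 30 + 41 x 0.5 = 320.5 degrees
Minute hand: 41 x 6 = 246 degrees
Difference: |320.5 - 246| = 74.5 degrees
The angle is 74.5 degrees

Final answer: 74.5 degrees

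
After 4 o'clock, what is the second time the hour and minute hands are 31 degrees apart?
At t minutes past 4:00, the hour hand is at 30 x 4 + 0.5t degrees and the minute hand is at 6t degrees.
The smaller angle between them is 31 degrees when |30H - 5.5t| = 31 or |30H - 5.5t| = 329.
With H = 4, solve 30 x 4 - 5.5t = +/- target for each target:
  t = (30 x 4 - 31) / 5.5 = 16.18
  t = (30 x 4 + 31) / 5.5 = 27.45
  t = (30 x 4 - 329) / 5.5 = -38 (outside (0, 60))
  t = (30 x 4 + 329) / 5.5 = 81.64 (outside (0, 60))
Valid solutions in (0, 60): {16.18, 27.45} minutes.
The second occurrence is t = 27.45 minutes.
The hands form a 31-degree angle at 27.45 minutes past 4:00.

Final answer: 27.45 minutes past 4:00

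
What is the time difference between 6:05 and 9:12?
From 6:05 to 9:12:
(9 x 60 + 12) - (6 x 60 + 5) = 552 - 365 = 187 minutes
= 3 hours and 7 minutes

Final answer: 3 hours and 7 minutes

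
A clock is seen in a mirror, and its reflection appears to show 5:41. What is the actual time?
Reflection across the vertical (12-6) axis maps a hand at angle A degrees to (360 - A) degrees, which sends a reading of T minutes past 12:00 to (720 - T) minutes past 12:00.
Mirror reads 5:41 = 341 minutes past 12:00.
Actual time: (720 - 341) mod 720 = 379 minutes = 6:19.

Final answer: 6:19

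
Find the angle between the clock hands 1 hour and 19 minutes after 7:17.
First find the time 1 hour and 19 minutes after 7:17.
Total minutes: 7 x 60 + 17 + 1 x 60 + 19 = 516.
516 mod 720 = 516 minutes = 8:36.
Now compute the angle at 8:36:
Hour hand: 8 x 30 + 36 x 0.5 = 258 degrees
Minute hand: 36 x 6 = 216 degrees
Difference: |258 - 216| = 42 degrees
The angle is 42 degrees

Final answer: 42 degrees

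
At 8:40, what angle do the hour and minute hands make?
Hour hand position: 8 x 30 + 40 x 0.5 = 260 degrees
Minute hand position: 40 x 6 = 240 degrees
Difference: |260 - 240| = 20 degrees
The angle between the hands is 20 degrees

Final answer: 20 degrees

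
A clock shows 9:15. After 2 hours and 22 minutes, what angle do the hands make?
First find the time 2 hours and 22 minutes after 9:15.
Total minutes: 9 x 60 + 15 + 2 x 60 + 22 = 697.
697 mod 720 = 697 minutes = 11:37.
Now compute the angle at 11:37:
Hour hand: 11 x 30 + 37 x 0.5 = 348.5 degrees
Minute hand: 37 x 6 = 222 degrees
Difference: |348.5 - 222| = 126.5 degrees
The angle is 126.5 degrees

Final answer: 126.5 degrees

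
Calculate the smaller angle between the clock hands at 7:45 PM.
Hour hand position: 7 x 30 + 45 x 0.5 = 232.5 degrees
Minute hand position: 45 x 6 = 270 degrees
Difference: |232.5 - 270| = 37.5 degrees
The angle between the hands is 37.5 degrees

Final answer: 37.5 degrees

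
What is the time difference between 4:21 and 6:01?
From 4:21 to 6:01:
(6 x 60 + 1) - (4 x 60 + 21) = 361 - 261 = 100 minutes
= 1 hour and 40 minutes

Final answer: 1 hour and 40 minutes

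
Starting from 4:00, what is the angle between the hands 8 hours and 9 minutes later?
First find the time 8 hours and 9 minutes after 4:00.
Total minutes: 4 x 60 + 0 + 8 x 60 + 9 = 729.
729 mod 720 = 9 minutes = 12:09.
Now compute the angle at 12:09:
Hour hand: 0 x 30 + 9 x 0.5 = 4.5 degrees
Minute hand: 9 x 6 = 54 degrees
Difference: |4.5 - 54| = 49.5 degrees
The angle is 49.5 degrees

Final answer: 49.5 degrees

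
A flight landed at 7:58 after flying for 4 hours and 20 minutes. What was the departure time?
Starting time: 7:58 = 478 total minutes past 12:00
Subtracting: 4 hours and 20 minutes = 260 minutes
478 - 260 = 218 minutes
= 3 hours and 38 minutes past 12:00 = 3:38

Final answer: 3:38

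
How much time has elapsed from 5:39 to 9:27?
From 5:39 to 9:27:
(9 x 60 + 27) - (5 x 60 + 39) = 567 - 339 = 228 minutes
= 3 hours and 48 minutes

Final answer: 3 hours and 48 minutes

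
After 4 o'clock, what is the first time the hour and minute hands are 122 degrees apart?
At t minutes past 4:00, the hour hand is at 30 x 4 + 0.5t degrees and the minute hand is at 6t degrees.
The smaller angle between them is 122 degrees when |30H - 5.5t| = 122 or |30H - 5.5t| = 238.
With H = 4, solve 30 x 4 - 5.5t = +/- target for each target:
  t = (30 x 4 - 122) / 5.5 = -0.36 (outside (0, 60))
  t = (30 x 4 + 122) / 5.5 = 44
  t = (30 x 4 - 238) / 5.5 = -21.45 (outside (0, 60))
  t = (30 x 4 + 238) / 5.5 = 65.09 (outside (0, 60))
Valid solutions in (0, 60): {44} minutes.
The first occurrence is t = 44 minutes.
The hands form a 122-degree angle at 44 minutes past 4:00.

Final answer: 44 minutes past 4:00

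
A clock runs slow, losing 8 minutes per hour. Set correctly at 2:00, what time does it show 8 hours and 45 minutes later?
For every 60 true minutes, the faulty clock advances 60 - 8 = 52 minutes.
True elapsed: 8 hours and 45 minutes = 525 minutes.
Faulty clock advances: 525 x 52/60 = 455 minutes (drift: 70 minutes behind).
Shown time: 2:00 + 455 minutes = 9:35.

Final answer: 9:35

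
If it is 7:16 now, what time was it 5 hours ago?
Starting time: 7:16 = 436 total minutes past 12:00
Subtracting: 5 hours = 300 minutes
436 - 300 = 136 minutes
= 2 hours and 16 minutes past 12:00 = 2:16

Final answer: 2:16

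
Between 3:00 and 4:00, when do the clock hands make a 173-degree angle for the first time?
At t minutes past 3:00, the hour hand is at 30 x 3 + 0.5t degrees and the minute hand is at 6t degrees.
The smaller angle between them is 173 degrees when |30H - 5.5t| = 173 or |30H - 5.5t| = 187.
With H = 3, solve 30 x 3 - 5.5t = +/- target for each target:
  t = (30 x 3 - 173) / 5.5 = -15.09 (outside (0, 60))
  t = (30 x 3 + 173) / 5.5 = 47.82
  t = (30 x 3 - 187) / 5.5 = -17.64 (outside (0, 60))
  t = (30 x 3 + 187) / 5.5 = 50.36
Valid solutions in (0, 60): {47.82, 50.36} minutes.
The first occurrence is t = 47.82 minutes.
The hands form a 173-degree angle at 47.82 minutes past 3:00.

Final answer: 47.82 minutes past 3:00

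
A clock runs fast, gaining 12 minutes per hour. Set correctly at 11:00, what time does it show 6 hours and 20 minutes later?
For every 60 true minutes, the faulty clock advances 60 + 12 = 72 minutes.
True elapsed: 6 hours and 20 minutes = 380 minutes.
Faulty clock advances: 380 x 72/60 = 456 minutes (drift: 76 minutes ahead).
Shown time: 11:00 + 456 minutes = 6:36.

Final answer: 6:36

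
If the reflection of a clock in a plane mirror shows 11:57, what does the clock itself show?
Reflection across the vertical (12-6) axis maps a hand at angle A degrees to (360 - A) degrees, which sends a reading of T minutes past 12:00 to (720 - T) minutes past 12:00.
Mirror reads 11:57 = 717 minutes past 12:00.
Actual time: (720 - 717) mod 720 = 3 minutes = 12:03.

Final answer: 12:03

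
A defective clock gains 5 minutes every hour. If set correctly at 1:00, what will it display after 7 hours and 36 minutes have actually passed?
For every 60 true minutes, the faulty clock advances 60 + 5 = 65 minutes.
True elapsed: 7 hours and 36 minutes = 456 minutes.
Faulty clock advances: 456 x 65/60 = 494 minutes (drift: 38 minutes ahead).
Shown time: 1:00 + 494 minutes = 9:14.

Final answer: 9:14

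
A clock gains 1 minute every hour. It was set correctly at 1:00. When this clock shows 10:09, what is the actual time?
For every 60 true minutes, the faulty clock advances 61 minutes, so 1 faulty-clock minute corresponds to 60/61 true minutes.
From 1:00 to 10:09 on the faulty dial is 549 minutes.
True elapsed: 549 x 60/61 = 540 minutes = 9 hours.
True time: 1:00 + 9 hours = 10:00.

Final answer: 10:00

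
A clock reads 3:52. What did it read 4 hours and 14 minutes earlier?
Starting time: 3:52 = 232 total minutes past 12:00
Subtracting: 4 hours and 14 minutes = 254 minutes
232 - 254 = -22 (negative, add 12 hours = 720) = 698 minutes
= 11 hours and 38 minutes past 12:00 = 11:38

Final answer: 11:38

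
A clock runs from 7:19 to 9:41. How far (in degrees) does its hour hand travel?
The hour hand moves 0.5 degrees per minute.
Time elapsed: 9:41 - 7:19 = 142 minutes
Angular displacement: 142 x 0.5 = 71 degrees

Final answer: 71 degrees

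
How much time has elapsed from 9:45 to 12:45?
From 9:45 to 12:45:
(12 x 60 + 45) - (9 x 60 + 45) = 765 - 585 = 180 minutes
= 3 hours

Final answer: 3 hours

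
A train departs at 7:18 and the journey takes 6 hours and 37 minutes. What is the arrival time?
Starting time: 7:18
Adding 37 minutes to 18 minutes: 18 + 37 = 55 minutes
Adding 6 hours: 7 + 6 = 13 - 12 = 1
Final time: 1:55

Final answer: 1:55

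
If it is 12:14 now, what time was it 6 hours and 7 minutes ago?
Starting time: 12:14 = 14 total minutes past 12:00
Subtracting: 6 hours and 7 minutes = 367 minutes
14 - 367 = -353 (negative, add 12 hours = 720) = 367 minutes
= 6 hours and 7 minutes past 12:00 = 6:07

Final answer: 6:07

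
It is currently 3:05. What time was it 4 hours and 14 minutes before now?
Starting time: 3:05 = 185 total minutes past 12:00
Subtracting: 4 hours and 14 minutes = 254 minutes
185 - 254 = -69 (negative, add 12 hours = 720) = 651 minutes
= 10 hours and 51 minutes past 12:00 = 10:51

Final answer: 10:51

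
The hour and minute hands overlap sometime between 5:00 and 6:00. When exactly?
The minute hand gains 5.5 degrees per minute on the hour hand.
At 5:00, the hour hand is at 150 degrees and the minute hand is at 0 degrees.
The gap is 150 degrees. Time to close: 150/5.5 = 60 x 5/11 = 27.27 minutes.
The hands overlap at 27.27 minutes past 5:00.

Final answer: 27.27 minutes past 5:00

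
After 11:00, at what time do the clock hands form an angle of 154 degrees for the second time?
At t minutes past 11:00, the hour hand is at 30 x 11 + 0.5t degrees and the minute hand is at 6t degrees.
The smaller angle between them is 154 degrees when |30H - 5.5t| = 154 or |30H - 5.5t| = 206.
With H = 11, solve 30 x 11 - 5.5t = +/- target for each target:
  t = (30 x 11 - 154) / 5.5 = 32
  t = (30 x 11 + 154) / 5.5 = 88 (outside (0, 60))
  t = (30 x 11 - 206) / 5.5 = 22.55
  t = (30 x 11 + 206) / 5.5 = 97.45 (outside (0, 60))
Valid solutions in (0, 60): {22.55, 32} minutes.
The second occurrence is t = 32 minutes.
The hands form a 154-degree angle at 32 minutes past 11:00.

Final answer: 32 minutes past 11:00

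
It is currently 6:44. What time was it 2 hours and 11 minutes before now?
Starting time: 6:44 = 404 total minutes past 12:00
Subtracting: 2 hours and 11 minutes = 131 minutes
404 - 131 = 273 minutes
= 4 hours and 33 minutes past 12:00 = 4:33

Final answer: 4:33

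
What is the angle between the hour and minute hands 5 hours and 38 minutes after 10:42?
First find the time 5 hours and 38 minutes after 10:42.
Total minutes: 10 x 60 + 42 + 5 x 60 + 38 = 980.
980 mod 720 = 260 minutes = 4:20.
Now compute the angle at 4:20:
Hour hand: 4 x 30 + 20 x 0.5 = 130 degrees
Minute hand: 20 x 6 = 120 degrees
Difference: |130 - 120| = 10 degrees
The angle is 10 degrees

Final answer: 10 degrees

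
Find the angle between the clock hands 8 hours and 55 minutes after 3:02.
First find the time 8 hours and 55 minutes after 3:02.
Total minutes: 3 x 60 + 2 + 8 x 60 + 55 = 717.
717 mod 720 = 717 minutes = 11:57.
Now compute the angle at 11:57:
Hour hand: 11 x 30 + 57 x 0.5 = 358.5 degrees
Minute hand: 57 x 6 = 342 degrees
Difference: |358.5 - 342| = 16.5 degrees
The angle is 16.5 degrees

Final answer: 16.5 degrees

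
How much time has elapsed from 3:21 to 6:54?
From 3:21 to 6:54:
(6 x 60 + 54) - (3 x 60 + 21) = 414 - 201 = 213 minutes
= 3 hours and 33 minutes

Final answer: 3 hours and 33 minutes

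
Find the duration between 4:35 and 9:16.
From 4:35 to 9:16:
(9 x 60 + 16) - (4 x 60 + 35) = 556 - 275 = 281 minutes
= 4 hours and 41 minutes

Final answer: 4 hours and 41 minutes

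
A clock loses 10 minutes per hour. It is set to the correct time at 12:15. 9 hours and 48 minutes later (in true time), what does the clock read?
For every 60 true minutes, the faulty clock advances 60 - 10 = 50 minutes.
True elapsed: 9 hours and 48 minutes = 588 minutes.
Faulty clock advances: 588 x 50/60 = 490 minutes (drift: 98 minutes behind).
Shown time: 12:15 + 490 minutes = 8:25.

Final answer: 8:25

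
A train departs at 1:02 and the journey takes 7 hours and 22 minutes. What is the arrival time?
Starting time: 1:02
Adding 22 minutes to 2 minutes: 2 + 22 = 24 minutes
Adding 7 hours: 1 + 7 = 8
Final time: 8:24

Final answer: 8:24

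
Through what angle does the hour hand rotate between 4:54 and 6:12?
The hour hand moves 0.5 degrees per minute.
Time elapsed: 6:12 - 4:54 = 78 minutes
Angular displacement: 78 x 0.5 = 39 degrees

Final answer: 39 degrees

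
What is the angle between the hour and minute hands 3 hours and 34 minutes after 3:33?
First find the time 3 hours and 34 minutes after 3:33.
Total minutes: 3 x 60 + 33 + 3 x 60 + 34 = 427.
427 mod 720 = 427 minutes = 7:07.
Now compute the angle at 7:07:
Hour hand: 7 x 30 + 7 x 0.5 = 213.5 degrees
Minute hand: 7 x 6 = 42 degrees
Difference: |213.5 - 42| = 171.5 degrees
The angle is 171.5 degrees

Final answer: 171.5 degrees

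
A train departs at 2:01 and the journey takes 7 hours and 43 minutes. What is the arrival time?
Starting time: 2:01
Adding 43 minutes to 1 minute: 1 + 43 = 44 minutes
Adding 7 hours: 2 + 7 = 9
Final time: 9:44

Final answer: 9:44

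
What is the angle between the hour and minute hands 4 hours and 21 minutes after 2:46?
First find the time 4 hours and 21 minutes after 2:46.
Total minutes: 2 x 60 + 46 + 4 x 60 + 21 = 427.
427 mod 720 = 427 minutes = 7:07.
Now compute the angle at 7:07:
Hour hand: 7 x 30 + 7 x 0.5 = 213.5 degrees
Minute hand: 7 x 6 = 42 degrees
Difference: |213.5 - 42| = 171.5 degrees
The angle is 171.5 degrees

Final answer: 171.5 degrees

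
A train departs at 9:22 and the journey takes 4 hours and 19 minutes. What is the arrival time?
Starting time: 9:22
Adding 19 minutes to 22 minutes: 22 + 19 = 41 minutes
Adding 4 hours: 9 + 4 = 13 - 12 = 1
Final time: 1:41

Final answer: 1:41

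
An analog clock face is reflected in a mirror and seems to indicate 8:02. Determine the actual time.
Reflection across the vertical (12-6) axis maps a hand at angle A degrees to (360 - A) degrees, which sends a reading of T minutes past 12:00 to (720 - T) minutes past 12:00.
Mirror reads 8:02 = 482 minutes past 12:00.
Actual time: (720 - 482) mod 720 = 238 minutes = 3:58.

Final answer: 3:58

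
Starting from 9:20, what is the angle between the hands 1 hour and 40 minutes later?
First find the time 1 hour and 40 minutes after 9:20.
Total minutes: 9 x 60 + 20 + 1 x 60 + 40 = 660.
660 mod 720 = 660 minutes = 11:00.
Now compute the angle at 11:00:
Hour hand: 11 x 30 + 0 x 0.5 = 330 degrees
Minute hand: 0 x 6 = 0 degrees
Difference: |330 - 0| = 330 degrees
Smaller angle: 360 - 330 = 30 degrees

Final answer: 30 degrees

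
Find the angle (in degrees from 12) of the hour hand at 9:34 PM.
The hour hand moves 30 degrees per hour and 0.5 degrees per minute.
At 9:34: (9) x 30 + 34 x 0.5 = 270 + 17 = 287 degrees

Final answer: 287 degrees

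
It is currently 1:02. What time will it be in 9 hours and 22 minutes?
Starting time: 1:02
Adding 22 minutes to 2 minutes: 2 + 22 = 24 minutes
Adding 9 hours: 1 + 9 = 10
Final time: 10:24

Final answer: 10:24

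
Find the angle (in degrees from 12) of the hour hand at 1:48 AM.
The hour hand moves 30 degrees per hour and 0.5 degrees per minute.
At 1:48: (1) x 30 + 48 x 0.5 = 30 + 24 = 54 degrees

Final answer: 54 degrees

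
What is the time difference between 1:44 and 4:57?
From 1:44 to 4:57:
(4 x 60 + 57) - (1 x 60 + 44) = 297 - 104 = 193 minutes
= 3 hours and 13 minutes

Final answer: 3 hours and 13 minutes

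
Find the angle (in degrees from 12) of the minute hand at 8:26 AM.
The minute hand moves 6 degrees per minute.
At 8:26: 26 x 6 = 156 degrees

Final answer: 156 degrees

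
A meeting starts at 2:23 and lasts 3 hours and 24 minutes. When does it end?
Starting time: 2:23
Adding 24 minutes to 23 minutes: 23 + 24 = 47 minutes
Adding 3 hours: 2 + 3 = 5
Final time: 5:47

Final answer: 5:47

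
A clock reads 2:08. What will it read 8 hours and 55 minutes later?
Starting time: 2:08
Adding 55 minutes to 8 minutes: 8 + 55 = 63 minutes = 1 hour and 3 minutes
Adding 8 hours: 2 + 8 + 1 (carry) = 11
Final time: 11:03

Final answer: 11:03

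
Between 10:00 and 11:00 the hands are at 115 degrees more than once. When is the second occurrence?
At t minutes past 10:00, the hour hand is at 30 x 10 + 0.5t degrees and the minute hand is at 6t degrees.
The smaller angle between them is 115 degrees when |30H - 5.5t| = 115 or |30H - 5.5t| = 245.
With H = 10, solve 30 x 10 - 5.5t = +/- target for each target:
  t = (30 x 10 - 115) / 5.5 = 33.64
  t = (30 x 10 + 115) / 5.5 = 75.45 (outside (0, 60))
  t = (30 x 10 - 245) / 5.5 = 10
  t = (30 x 10 + 245) / 5.5 = 99.09 (outside (0, 60))
Valid solutions in (0, 60): {10, 33.64} minutes.
The second occurrence is t = 33.64 minutes.
The hands form a 115-degree angle at 33.64 minutes past 10:00.

Final answer: 33.64 minutes past 10:00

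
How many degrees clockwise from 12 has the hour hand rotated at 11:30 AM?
The hour hand moves 30 degrees per hour and 0.5 degrees per minute.
At 11:30: (11) x 30 + 30 x 0.5 = 330 + 15 = 345 degrees

Final answer: 345 degrees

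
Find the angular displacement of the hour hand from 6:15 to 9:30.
The hour hand moves 0.5 degrees per minute.
Time elapsed: 9:30 - 6:15 = 195 minutes
Angular displacement: 195 x 0.5 = 97.5 degrees

Final answer: 97.5 degrees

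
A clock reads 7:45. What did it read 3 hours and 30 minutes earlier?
Starting time: 7:45 = 465 total minutes past 12:00
Subtracting: 3 hours and 30 minutes = 210 minutes
465 - 210 = 255 minutes
= 4 hours and 15 minutes past 12:00 = 4:15

Final answer: 4:15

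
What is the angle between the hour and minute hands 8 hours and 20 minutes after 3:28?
First find the time 8 hours and 20 minutes after 3:28.
Total minutes: 3 x 60 + 28 + 8 x 60 + 20 = 708.
708 mod 720 = 708 minutes = 11:48.
Now compute the angle at 11:48:
Hour hand: 11 x 30 + 48 x 0.5 = 354 degrees
Minute hand: 48 x 6 = 288 degrees
Difference: |354 - 288| = 66 degrees
The angle is 66 degrees

Final answer: 66 degrees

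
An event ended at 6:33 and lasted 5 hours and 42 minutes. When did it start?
Starting time: 6:33 = 393 total minutes past 12:00
Subtracting: 5 hours and 42 minutes = 342 minutes
393 - 342 = 51 minutes
= 51 minutes past 12:00 = 12:51

Final answer: 12:51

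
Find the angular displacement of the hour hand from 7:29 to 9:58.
The hour hand moves 0.5 degrees per minute.
Time elapsed: 9:58 - 7:29 = 149 minutes
Angular displacement: 149 x 0.5 = 74.5 degrees

Final answer: 74.5 degrees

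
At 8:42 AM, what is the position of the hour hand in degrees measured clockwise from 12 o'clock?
The hour hand moves 30 degrees per hour and 0.5 degrees per minute.
At 8:42: (8) x 30 + 42 x 0.5 = 240 + 21 = 261 degrees

Final answer: 261 degrees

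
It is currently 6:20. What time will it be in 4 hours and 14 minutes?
Starting time: 6:20
Adding 14 minutes to 20 minutes: 20 + 14 = 34 minutes
Adding 4 hours: 6 + 4 = 10
Final time: 10:34

Final answer: 10:34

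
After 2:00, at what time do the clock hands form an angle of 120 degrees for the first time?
At t minutes past 2:00, the hour hand is at 30 x 2 + 0.5t degrees and the minute hand is at 6t degrees.
The smaller angle between them is 120 degrees when |30H - 5.5t| = 120 or |30H - 5.5t| = 240.
With H = 2, solve 30 x 2 - 5.5t = +/- target for each target:
  t = (30 x 2 - 120) / 5.5 = -10.91 (outside (0, 60))
  t = (30 x 2 + 120) / 5.5 = 32.73
  t = (30 x 2 - 240) / 5.5 = -32.73 (outside (0, 60))
  t = (30 x 2 + 240) / 5.5 = 54.55
Valid solutions in (0, 60): {32.73, 54.55} minutes.
The first occurrence is t = 32.73 minutes.
The hands form a 120-degree angle at 32.73 minutes past 2:00.

Final answer: 32.73 minutes past 2:00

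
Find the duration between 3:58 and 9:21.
From 3:58 to 9:21:
(9 x 60 + 21) - (3 x 60 + 58) = 561 - 238 = 323 minutes
= 5 hours and 23 minutes

Final answer: 5 hours and 23 minutes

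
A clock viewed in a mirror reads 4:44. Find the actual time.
Reflection across the vertical (12-6) axis maps a hand at angle A degrees to (360 - A) degrees, which sends a reading of T minutes past 12:00 to (720 - T) minutes past 12:00.
Mirror reads 4:44 = 284 minutes past 12:00.
Actual time: (720 - 284) mod 720 = 436 minutes = 7:16.

Final answer: 7:16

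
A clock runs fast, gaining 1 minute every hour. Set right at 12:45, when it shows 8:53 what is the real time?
For every 60 true minutes, the faulty clock advances 61 minutes, so 1 faulty-clock minute corresponds to 60/61 true minutes.
From 12:45 to 8:53 on the faulty dial is 488 minutes.
True elapsed: 488 x 60/61 = 480 minutes = 8 hours.
True time: 12:45 + 8 hours = 8:45.

Final answer: 8:45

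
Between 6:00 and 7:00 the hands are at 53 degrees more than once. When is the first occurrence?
At t minutes past 6:00, the hour hand is at 30 x 6 + 0.5t degrees and the minute hand is at 6t degrees.
The smaller angle between them is 53 degrees when |30H - 5.5t| = 53 or |30H - 5.5t| = 307.
With H = 6, solve 30 x 6 - 5.5t = +/- target for each target:
  t = (30 x 6 - 53) / 5.5 = 23.09
  t = (30 x 6 + 53) / 5.5 = 42.36
  t = (30 x 6 - 307) / 5.5 = -23.09 (outside (0, 60))
  t = (30 x 6 + 307) / 5.5 = 88.55 (outside (0, 60))
Valid solutions in (0, 60): {23.09, 42.36} minutes.
The first occurrence is t = 23.09 minutes.
The hands form a 53-degree angle at 23.09 minutes past 6:00.

Final answer: 23.09 minutes past 6:00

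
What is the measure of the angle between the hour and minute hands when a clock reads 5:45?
Hour hand position: 5 x 30 + 45 x 0.5 = 172.5 degrees
Minute hand position: 45 x 6 = 270 degrees
Difference: |172.5 - 270| = 97.5 degrees
The angle between the hands is 97.5 degrees

Final answer: 97.5 degrees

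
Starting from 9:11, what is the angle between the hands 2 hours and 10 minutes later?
First find the time 2 hours and 10 minutes after 9:11.
Total minutes: 9 x 60 + 11 + 2 x 60 + 10 = 681.
681 mod 720 = 681 minutes = 11:21.
Now compute the angle at 11:21:
Hour hand: 11 x 30 + 21 x 0.5 = 340.5 degrees
Minute hand: 21 x 6 = 126 degrees
Difference: |340.5 - 126| = 214.5 degrees
Smaller angle: 360 - 214.5 = 145.5 degrees

Final answer: 145.5 degrees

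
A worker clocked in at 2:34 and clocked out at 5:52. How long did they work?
From 2:34 to 5:52:
(5 x 60 + 52) - (2 x 60 + 34) = 352 - 154 = 198 minutes
= 3 hours and 18 minutes

Final answer: 3 hours and 18 minutes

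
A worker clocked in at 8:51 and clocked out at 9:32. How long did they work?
From 8:51 to 9:32:
(9 x 60 + 32) - (8 x 60 + 51) = 572 - 531 = 41 minutes
= 41 minutes

Final answer: 41 minutes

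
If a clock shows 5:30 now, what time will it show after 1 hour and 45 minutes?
Starting time: 5:30
Adding 45 minutes to 30 minutes: 30 + 45 = 75 minutes = 1 hour and 15 minutes
Adding 1 hour: 5 + 1 + 1 (carry) = 7
Final time: 7:15

Final answer: 7:15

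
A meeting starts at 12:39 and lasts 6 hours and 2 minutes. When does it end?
Starting time: 12:39
Adding 2 minutes to 39 minutes: 39 + 2 = 41 minutes
Adding 6 hours: 12 + 6 = 18 - 12 = 6
Final time: 6:41

Final answer: 6:41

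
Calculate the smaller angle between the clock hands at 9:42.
Hour hand position: 9 x 30 + 42 x 0.5 = 291 degrees
Minute hand position: 42 x 6 = 252 degrees
Difference: |291 - 252| = 39 degrees
The angle between the hands is 39 degrees

Final answer: 39 degrees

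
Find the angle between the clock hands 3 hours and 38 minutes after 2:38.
First find the time 3 hours and 38 minutes after 2:38.
Total minutes: 2 x 60 + 38 + 3 x 60 + 38 = 376.
376 mod 720 = 376 minutes = 6:16.
Now compute the angle at 6:16:
Hour hand: 6 x 30 + 16 x 0.5 = 188 degrees
Minute hand: 16 x 6 = 96 degrees
Difference: |188 - 96| = 92 degrees
The angle is 92 degrees

Final answer: 92 degrees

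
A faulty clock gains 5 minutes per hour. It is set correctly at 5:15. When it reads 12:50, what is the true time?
For every 60 true minutes, the faulty clock advances 65 minutes, so 1 faulty-clock minute corresponds to 60/65 true minutes.
From 5:15 to 12:50 on the faulty dial is 455 minutes.
True elapsed: 455 x 60/65 = 420 minutes = 7 hours.
True time: 5:15 + 7 hours = 12:15.

Final answer: 12:15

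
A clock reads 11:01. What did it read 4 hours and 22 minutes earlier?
Starting time: 11:01 = 661 total minutes past 12:00
Subtracting: 4 hours and 22 minutes = 262 minutes
661 - 262 = 399 minutes
= 6 hours and 39 minutes past 12:00 = 6:39

Final answer: 6:39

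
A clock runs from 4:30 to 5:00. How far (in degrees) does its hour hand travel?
The hour hand moves 0.5 degrees per minute.
Time elapsed: 5:00 - 4:30 = 30 minutes
Angular displacement: 30 x 0.5 = 15 degrees

Final answer: 15 degrees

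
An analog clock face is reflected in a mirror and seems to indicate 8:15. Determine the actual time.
Reflection across the vertical (12-6) axis maps a hand at angle A degrees to (360 - A) degrees, which sends a reading of T minutes past 12:00 to (720 - T) minutes past 12:00.
Mirror reads 8:15 = 495 minutes past 12:00.
Actual time: (720 - 495) mod 720 = 225 minutes = 3:45.

Final answer: 3:45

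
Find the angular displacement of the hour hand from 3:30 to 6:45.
The hour hand moves 0.5 degrees per minute.
Time elapsed: 6:45 - 3:30 = 195 minutes
Angular displacement: 195 x 0.5 = 97.5 degrees

Final answer: 97.5 degrees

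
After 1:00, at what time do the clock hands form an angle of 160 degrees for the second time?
At t minutes past 1:00, the hour hand is at 30 x 1 + 0.5t degrees and the minute hand is at 6t degrees.
The smaller angle between them is 160 degrees when |30H - 5.5t| = 160 or |30H - 5.5t| = 200.
With H = 1, solve 30 x 1 - 5.5t = +/- target for each target:
  t = (30 x 1 - 160) / 5.5 = -23.64 (outside (0, 60))
  t = (30 x 1 + 160) / 5.5 = 34.55
  t = (30 x 1 - 200) / 5.5 = -30.91 (outside (0, 60))
  t = (30 x 1 + 200) / 5.5 = 41.82
Valid solutions in (0, 60): {34.55, 41.82} minutes.
The second occurrence is t = 41.82 minutes.
The hands form a 160-degree angle at 41.82 minutes past 1:00.

Final answer: 41.82 minutes past 1:00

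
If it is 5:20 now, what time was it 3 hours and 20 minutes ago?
Starting time: 5:20 = 320 total minutes past 12:00
Subtracting: 3 hours and 20 minutes = 200 minutes
320 - 200 = 120 minutes
= 2 hours past 12:00 = 2:00

Final answer: 2:00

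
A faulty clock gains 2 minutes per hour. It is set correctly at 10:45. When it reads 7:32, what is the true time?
For every 60 true minutes, the faulty clock advances 62 minutes, so 1 faulty-clock minute corresponds to 60/62 true minutes.
From 10:45 to 7:32 on the faulty dial is 527 minutes.
True elapsed: 527 x 60/62 = 510 minutes = 8 hours and 30 minutes.
True time: 10:45 + 8 hours and 30 minutes = 7:15.

Final answer: 7:15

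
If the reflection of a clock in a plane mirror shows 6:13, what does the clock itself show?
Reflection across the vertical (12-6) axis maps a hand at angle A degrees to (360 - A) degrees, which sends a reading of T minutes past 12:00 to (720 - T) minutes past 12:00.
Mirror reads 6:13 = 373 minutes past 12:00.
Actual time: (720 - 373) mod 720 = 347 minutes = 5:47.

Final answer: 5:47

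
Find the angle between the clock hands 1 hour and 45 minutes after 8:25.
First find the time 1 hour and 45 minutes after 8:25.
Total minutes: 8 x 60 + 25 + 1 x 60 + 45 = 610.
610 mod 720 = 610 minutes = 10:10.
Now compute the angle at 10:10:
Hour hand: 10 x 30 + 10 x 0.5 = 305 degrees
Minute hand: 10 x 6 = 60 degrees
Difference: |305 - 60| = 245 degrees
Smaller angle: 360 - 245 = 115 degrees

Final answer: 115 degrees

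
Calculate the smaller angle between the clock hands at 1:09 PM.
Hour hand position: 1 x 30 + 9 x 0.5 = 34.5 degrees
Minute hand position: 9 x 6 = 54 degrees
Difference: |34.5 - 54| = 19.5 degrees
The angle between the hands is 19.5 degrees

Final answer: 19.5 degrees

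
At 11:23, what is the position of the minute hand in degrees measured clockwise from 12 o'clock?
The minute hand moves 6 degrees per minute.
At 11:23: 23 x 6 = 138 degrees

Final answer: 138 degrees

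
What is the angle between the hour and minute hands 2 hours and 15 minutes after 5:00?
First find the time 2 hours and 15 minutes after 5:00.
Total minutes: 5 x 60 + 0 + 2 x 60 + 15 = 435.
435 mod 720 = 435 minutes = 7:15.
Now compute the angle at 7:15:
Hour hand: 7 x 30 + 15 x 0.5 = 217.5 degrees
Minute hand: 15 x 6 = 90 degrees
Difference: |217.5 - 90| = 127.5 degrees
The angle is 127.5 degrees

Final answer: 127.5 degrees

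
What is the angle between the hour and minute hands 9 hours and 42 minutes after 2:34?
First find the time 9 hours and 42 minutes after 2:34.
Total minutes: 2 x 60 + 34 + 9 x 60 + 42 = 736.
736 mod 720 = 16 minutes = 12:16.
Now compute the angle at 12:16:
Hour hand: 0 x 30 + 16 x 0.5 = 8 degrees
Minute hand: 16 x 6 = 96 degrees
Difference: |8 - 96| = 88 degrees
The angle is 88 degrees

Final answer: 88 degrees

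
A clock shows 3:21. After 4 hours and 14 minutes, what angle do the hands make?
First find the time 4 hours and 14 minutes after 3:21.
Total minutes: 3 x 60 + 21 + 4 x 60 + 14 = 455.
455 mod 720 = 455 minutes = 7:35.
Now compute the angle at 7:35:
Hour hand: 7 x 30 + 35 x 0.5 = 227.5 degrees
Minute hand: 35 x 6 = 210 degrees
Difference: |227.5 - 210| = 17.5 degrees
The angle is 17.5 degrees

Final answer: 17.5 degrees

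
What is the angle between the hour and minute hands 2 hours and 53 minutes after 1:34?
First find the time 2 hours and 53 minutes after 1:34.
Total minutes: 1 x 60 + 34 + 2 x 60 + 53 = 267.
267 mod 720 = 267 minutes = 4:27.
Now compute the angle at 4:27:
Hour hand: 4 x 30 + 27 x 0.5 = 133.5 degrees
Minute hand: 27 x 6 = 162 degrees
Difference: |133.5 - 162| = 28.5 degrees
The angle is 28.5 degrees

Final answer: 28.5 degrees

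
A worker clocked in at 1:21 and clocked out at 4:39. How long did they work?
From 1:21 to 4:39:
(4 x 60 + 39) - (1 x 60 + 21) = 279 - 81 = 198 minutes
= 3 hours and 18 minutes

Final answer: 3 hours and 18 minutes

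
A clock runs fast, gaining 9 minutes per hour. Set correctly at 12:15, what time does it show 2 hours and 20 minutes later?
For every 60 true minutes, the faulty clock advances 60 + 9 = 69 minutes.
True elapsed: 2 hours and 20 minutes = 140 minutes.
Faulty clock advances: 140 x 69/60 = 161 minutes (drift: 21 minutes ahead).
Shown time: 12:15 + 161 minutes = 2:56.

Final answer: 2:56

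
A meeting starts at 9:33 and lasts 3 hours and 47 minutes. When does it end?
Starting time: 9:33
Adding 47 minutes to 33 minutes: 33 + 47 = 80 minutes = 1 hour and 20 minutes
Adding 3 hours: 9 + 3 + 1 (carry) = 13 - 12 = 1
Final time: 1:20

Final answer: 1:20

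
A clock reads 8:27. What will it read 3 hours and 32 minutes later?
Starting time: 8:27
Adding 32 minutes to 27 minutes: 27 + 32 = 59 minutes
Adding 3 hours: 8 + 3 = 11
Final time: 11:59

Final answer: 11:59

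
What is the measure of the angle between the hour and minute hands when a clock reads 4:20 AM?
Hour hand position: 4 x 30 + 20 x 0.5 = 130 degrees
Minute hand position: 20 x 6 = 120 degrees
Difference: |130 - 120| = 10 degrees
The angle between the hands is 10 degrees

Final answer: 10 degrees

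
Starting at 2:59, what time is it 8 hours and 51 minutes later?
Starting time: 2:59
Adding 51 minutes to 59 minutes: 59 + 51 = 110 minutes = 1 hour and 50 minutes
Adding 8 hours: 2 + 8 + 1 (carry) = 11
Final time: 11:50

Final answer: 11:50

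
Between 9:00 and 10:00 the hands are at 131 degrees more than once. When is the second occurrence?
At t minutes past 9:00, the hour hand is at 30 x 9 + 0.5t degrees and the minute hand is at 6t degrees.
The smaller angle between them is 131 degrees when |30H - 5.5t| = 131 or |30H - 5.5t| = 229.
With H = 9, solve 30 x 9 - 5.5t = +/- target for each target:
  t = (30 x 9 - 131) / 5.5 = 25.27
  t = (30 x 9 + 131) / 5.5 = 72.91 (outside (0, 60))
  t = (30 x 9 - 229) / 5.5 = 7.45
  t = (30 x 9 + 229) / 5.5 = 90.73 (outside (0, 60))
Valid solutions in (0, 60): {7.45, 25.27} minutes.
The second occurrence is t = 25.27 minutes.
The hands form a 131-degree angle at 25.27 minutes past 9:00.

Final answer: 25.27 minutes past 9:00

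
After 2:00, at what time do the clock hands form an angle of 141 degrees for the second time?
At t minutes past 2:00, the hour hand is at 30 x 2 + 0.5t degrees and the minute hand is at 6t degrees.
The smaller angle between them is 141 degrees when |30H - 5.5t| = 141 or |30H - 5.5t| = 219.
With H = 2, solve 30 x 2 - 5.5t = +/- target for each target:
  t = (30 x 2 - 141) / 5.5 = -14.73 (outside (0, 60))
  t = (30 x 2 + 141) / 5.5 = 36.55
  t = (30 x 2 - 219) / 5.5 = -28.91 (outside (0, 60))
  t = (30 x 2 + 219) / 5.5 = 50.73
Valid solutions in (0, 60): {36.55, 50.73} minutes.
The second occurrence is t = 50.73 minutes.
The hands form a 141-degree angle at 50.73 minutes past 2:00.

Final answer: 50.73 minutes past 2:00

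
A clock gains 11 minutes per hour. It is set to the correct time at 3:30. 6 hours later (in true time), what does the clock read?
For every 60 true minutes, the faulty clock advances 60 + 11 = 71 minutes.
True elapsed: 6 hours = 360 minutes.
Faulty clock advances: 360 x 71/60 = 426 minutes (drift: 66 minutes ahead).
Shown time: 3:30 + 426 minutes = 10:36.

Final answer: 10:36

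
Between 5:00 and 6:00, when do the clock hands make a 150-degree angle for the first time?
At t minutes past 5:00, the hour hand is at 30 x 5 + 0.5t degrees and the minute hand is at 6t degrees.
The smaller angle between them is 150 degrees when |30H - 5.5t| = 150 or |30H - 5.5t| = 210.
With H = 5, solve 30 x 5 - 5.5t = +/- target for each target:
  t = (30 x 5 - 150) / 5.5 = 0 (outside (0, 60))
  t = (30 x 5 + 150) / 5.5 = 54.55
  t = (30 x 5 - 210) / 5.5 = -10.91 (outside (0, 60))
  t = (30 x 5 + 210) / 5.5 = 65.45 (outside (0, 60))
Valid solutions in (0, 60): {54.55} minutes.
The first occurrence is t = 54.55 minutes.
The hands form a 150-degree angle at 54.55 minutes past 5:00.

Final answer: 54.55 minutes past 5:00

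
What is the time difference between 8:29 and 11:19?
From 8:29 to 11:19:
(11 x 60 + 19) - (8 x 60 + 29) = 679 - 509 = 170 minutes
= 2 hours and 50 minutes

Final answer: 2 hours and 50 minutes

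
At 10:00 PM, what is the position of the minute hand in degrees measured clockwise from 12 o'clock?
The minute hand moves 6 degrees per minute.
At 10:00: 0 x 6 = 0 degrees

Final answer: 0 degrees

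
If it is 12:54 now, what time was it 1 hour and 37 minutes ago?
Starting time: 12:54 = 54 total minutes past 12:00
Subtracting: 1 hour and 37 minutes = 97 minutes
54 - 97 = -43 (negative, add 12 hours = 720) = 677 minutes
= 11 hours and 17 minutes past 12:00 = 11:17

Final answer: 11:17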